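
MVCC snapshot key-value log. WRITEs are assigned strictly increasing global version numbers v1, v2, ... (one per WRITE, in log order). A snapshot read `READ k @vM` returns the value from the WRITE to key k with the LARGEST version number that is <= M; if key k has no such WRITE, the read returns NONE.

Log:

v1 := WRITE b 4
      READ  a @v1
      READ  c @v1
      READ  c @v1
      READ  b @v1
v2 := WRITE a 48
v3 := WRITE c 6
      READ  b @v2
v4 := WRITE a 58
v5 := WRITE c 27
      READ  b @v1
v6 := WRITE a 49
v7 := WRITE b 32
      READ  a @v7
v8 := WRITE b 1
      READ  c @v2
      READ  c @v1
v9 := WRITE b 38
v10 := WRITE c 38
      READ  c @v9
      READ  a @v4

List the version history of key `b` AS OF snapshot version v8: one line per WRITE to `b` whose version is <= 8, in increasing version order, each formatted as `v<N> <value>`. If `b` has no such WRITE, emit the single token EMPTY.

Answer: v1 4
v7 32
v8 1

Derivation:
Scan writes for key=b with version <= 8:
  v1 WRITE b 4 -> keep
  v2 WRITE a 48 -> skip
  v3 WRITE c 6 -> skip
  v4 WRITE a 58 -> skip
  v5 WRITE c 27 -> skip
  v6 WRITE a 49 -> skip
  v7 WRITE b 32 -> keep
  v8 WRITE b 1 -> keep
  v9 WRITE b 38 -> drop (> snap)
  v10 WRITE c 38 -> skip
Collected: [(1, 4), (7, 32), (8, 1)]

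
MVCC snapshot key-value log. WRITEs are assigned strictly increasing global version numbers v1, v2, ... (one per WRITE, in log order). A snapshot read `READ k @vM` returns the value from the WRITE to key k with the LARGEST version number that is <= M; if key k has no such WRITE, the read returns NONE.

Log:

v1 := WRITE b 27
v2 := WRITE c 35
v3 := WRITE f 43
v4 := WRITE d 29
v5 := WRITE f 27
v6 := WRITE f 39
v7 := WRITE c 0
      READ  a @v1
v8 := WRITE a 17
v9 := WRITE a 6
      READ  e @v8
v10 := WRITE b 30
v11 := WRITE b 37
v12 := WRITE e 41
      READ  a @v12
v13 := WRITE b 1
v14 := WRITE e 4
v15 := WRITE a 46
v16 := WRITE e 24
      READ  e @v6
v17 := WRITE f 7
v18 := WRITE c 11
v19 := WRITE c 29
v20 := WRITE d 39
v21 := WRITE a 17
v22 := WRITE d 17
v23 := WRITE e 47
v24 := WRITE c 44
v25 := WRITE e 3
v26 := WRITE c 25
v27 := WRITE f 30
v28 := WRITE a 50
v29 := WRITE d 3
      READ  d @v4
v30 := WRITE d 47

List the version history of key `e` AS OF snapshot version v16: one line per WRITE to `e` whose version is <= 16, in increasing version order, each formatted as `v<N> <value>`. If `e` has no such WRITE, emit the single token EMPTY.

Scan writes for key=e with version <= 16:
  v1 WRITE b 27 -> skip
  v2 WRITE c 35 -> skip
  v3 WRITE f 43 -> skip
  v4 WRITE d 29 -> skip
  v5 WRITE f 27 -> skip
  v6 WRITE f 39 -> skip
  v7 WRITE c 0 -> skip
  v8 WRITE a 17 -> skip
  v9 WRITE a 6 -> skip
  v10 WRITE b 30 -> skip
  v11 WRITE b 37 -> skip
  v12 WRITE e 41 -> keep
  v13 WRITE b 1 -> skip
  v14 WRITE e 4 -> keep
  v15 WRITE a 46 -> skip
  v16 WRITE e 24 -> keep
  v17 WRITE f 7 -> skip
  v18 WRITE c 11 -> skip
  v19 WRITE c 29 -> skip
  v20 WRITE d 39 -> skip
  v21 WRITE a 17 -> skip
  v22 WRITE d 17 -> skip
  v23 WRITE e 47 -> drop (> snap)
  v24 WRITE c 44 -> skip
  v25 WRITE e 3 -> drop (> snap)
  v26 WRITE c 25 -> skip
  v27 WRITE f 30 -> skip
  v28 WRITE a 50 -> skip
  v29 WRITE d 3 -> skip
  v30 WRITE d 47 -> skip
Collected: [(12, 41), (14, 4), (16, 24)]

Answer: v12 41
v14 4
v16 24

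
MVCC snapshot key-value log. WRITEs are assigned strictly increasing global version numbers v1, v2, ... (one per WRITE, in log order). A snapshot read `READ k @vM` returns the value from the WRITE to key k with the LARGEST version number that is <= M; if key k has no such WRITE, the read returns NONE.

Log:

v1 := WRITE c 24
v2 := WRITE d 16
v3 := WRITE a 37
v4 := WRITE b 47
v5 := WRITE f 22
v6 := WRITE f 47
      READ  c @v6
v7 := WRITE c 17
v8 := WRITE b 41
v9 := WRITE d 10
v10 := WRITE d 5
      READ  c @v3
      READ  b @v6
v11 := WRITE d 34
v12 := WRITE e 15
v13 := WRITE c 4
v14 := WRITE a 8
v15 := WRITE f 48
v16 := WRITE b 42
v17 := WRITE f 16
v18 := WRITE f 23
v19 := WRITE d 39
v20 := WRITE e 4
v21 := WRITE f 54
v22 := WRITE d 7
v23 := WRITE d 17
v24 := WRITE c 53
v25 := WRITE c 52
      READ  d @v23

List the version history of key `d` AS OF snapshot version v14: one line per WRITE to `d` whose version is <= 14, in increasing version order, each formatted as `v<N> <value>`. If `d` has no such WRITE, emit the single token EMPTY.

Scan writes for key=d with version <= 14:
  v1 WRITE c 24 -> skip
  v2 WRITE d 16 -> keep
  v3 WRITE a 37 -> skip
  v4 WRITE b 47 -> skip
  v5 WRITE f 22 -> skip
  v6 WRITE f 47 -> skip
  v7 WRITE c 17 -> skip
  v8 WRITE b 41 -> skip
  v9 WRITE d 10 -> keep
  v10 WRITE d 5 -> keep
  v11 WRITE d 34 -> keep
  v12 WRITE e 15 -> skip
  v13 WRITE c 4 -> skip
  v14 WRITE a 8 -> skip
  v15 WRITE f 48 -> skip
  v16 WRITE b 42 -> skip
  v17 WRITE f 16 -> skip
  v18 WRITE f 23 -> skip
  v19 WRITE d 39 -> drop (> snap)
  v20 WRITE e 4 -> skip
  v21 WRITE f 54 -> skip
  v22 WRITE d 7 -> drop (> snap)
  v23 WRITE d 17 -> drop (> snap)
  v24 WRITE c 53 -> skip
  v25 WRITE c 52 -> skip
Collected: [(2, 16), (9, 10), (10, 5), (11, 34)]

Answer: v2 16
v9 10
v10 5
v11 34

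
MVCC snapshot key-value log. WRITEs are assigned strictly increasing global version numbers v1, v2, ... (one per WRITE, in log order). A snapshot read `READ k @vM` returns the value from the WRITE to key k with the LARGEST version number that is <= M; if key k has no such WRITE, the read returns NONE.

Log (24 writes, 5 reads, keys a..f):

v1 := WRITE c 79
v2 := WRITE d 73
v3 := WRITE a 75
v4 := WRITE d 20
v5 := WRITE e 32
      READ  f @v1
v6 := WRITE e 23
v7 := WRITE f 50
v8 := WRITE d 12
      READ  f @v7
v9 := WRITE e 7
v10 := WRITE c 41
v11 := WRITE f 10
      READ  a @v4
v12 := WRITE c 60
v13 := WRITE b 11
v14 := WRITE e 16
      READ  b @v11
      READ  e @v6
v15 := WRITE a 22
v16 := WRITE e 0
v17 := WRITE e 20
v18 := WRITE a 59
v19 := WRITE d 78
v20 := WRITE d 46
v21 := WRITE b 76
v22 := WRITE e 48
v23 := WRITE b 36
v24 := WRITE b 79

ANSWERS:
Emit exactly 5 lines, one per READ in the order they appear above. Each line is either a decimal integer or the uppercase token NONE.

v1: WRITE c=79  (c history now [(1, 79)])
v2: WRITE d=73  (d history now [(2, 73)])
v3: WRITE a=75  (a history now [(3, 75)])
v4: WRITE d=20  (d history now [(2, 73), (4, 20)])
v5: WRITE e=32  (e history now [(5, 32)])
READ f @v1: history=[] -> no version <= 1 -> NONE
v6: WRITE e=23  (e history now [(5, 32), (6, 23)])
v7: WRITE f=50  (f history now [(7, 50)])
v8: WRITE d=12  (d history now [(2, 73), (4, 20), (8, 12)])
READ f @v7: history=[(7, 50)] -> pick v7 -> 50
v9: WRITE e=7  (e history now [(5, 32), (6, 23), (9, 7)])
v10: WRITE c=41  (c history now [(1, 79), (10, 41)])
v11: WRITE f=10  (f history now [(7, 50), (11, 10)])
READ a @v4: history=[(3, 75)] -> pick v3 -> 75
v12: WRITE c=60  (c history now [(1, 79), (10, 41), (12, 60)])
v13: WRITE b=11  (b history now [(13, 11)])
v14: WRITE e=16  (e history now [(5, 32), (6, 23), (9, 7), (14, 16)])
READ b @v11: history=[(13, 11)] -> no version <= 11 -> NONE
READ e @v6: history=[(5, 32), (6, 23), (9, 7), (14, 16)] -> pick v6 -> 23
v15: WRITE a=22  (a history now [(3, 75), (15, 22)])
v16: WRITE e=0  (e history now [(5, 32), (6, 23), (9, 7), (14, 16), (16, 0)])
v17: WRITE e=20  (e history now [(5, 32), (6, 23), (9, 7), (14, 16), (16, 0), (17, 20)])
v18: WRITE a=59  (a history now [(3, 75), (15, 22), (18, 59)])
v19: WRITE d=78  (d history now [(2, 73), (4, 20), (8, 12), (19, 78)])
v20: WRITE d=46  (d history now [(2, 73), (4, 20), (8, 12), (19, 78), (20, 46)])
v21: WRITE b=76  (b history now [(13, 11), (21, 76)])
v22: WRITE e=48  (e history now [(5, 32), (6, 23), (9, 7), (14, 16), (16, 0), (17, 20), (22, 48)])
v23: WRITE b=36  (b history now [(13, 11), (21, 76), (23, 36)])
v24: WRITE b=79  (b history now [(13, 11), (21, 76), (23, 36), (24, 79)])

Answer: NONE
50
75
NONE
23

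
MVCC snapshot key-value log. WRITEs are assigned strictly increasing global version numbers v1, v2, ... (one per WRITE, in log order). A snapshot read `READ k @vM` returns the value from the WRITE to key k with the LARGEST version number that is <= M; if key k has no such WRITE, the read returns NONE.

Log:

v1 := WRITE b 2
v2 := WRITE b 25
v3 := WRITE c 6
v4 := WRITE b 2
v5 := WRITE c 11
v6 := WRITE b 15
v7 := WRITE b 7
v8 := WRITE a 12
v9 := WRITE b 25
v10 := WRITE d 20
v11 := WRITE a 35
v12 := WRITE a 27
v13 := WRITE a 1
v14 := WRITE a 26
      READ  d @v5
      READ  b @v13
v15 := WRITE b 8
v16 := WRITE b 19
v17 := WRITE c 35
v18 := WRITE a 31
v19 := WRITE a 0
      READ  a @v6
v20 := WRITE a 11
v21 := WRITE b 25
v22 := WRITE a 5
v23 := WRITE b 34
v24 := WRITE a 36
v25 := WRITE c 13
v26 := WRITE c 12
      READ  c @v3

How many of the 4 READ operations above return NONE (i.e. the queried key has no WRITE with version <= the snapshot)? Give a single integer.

v1: WRITE b=2  (b history now [(1, 2)])
v2: WRITE b=25  (b history now [(1, 2), (2, 25)])
v3: WRITE c=6  (c history now [(3, 6)])
v4: WRITE b=2  (b history now [(1, 2), (2, 25), (4, 2)])
v5: WRITE c=11  (c history now [(3, 6), (5, 11)])
v6: WRITE b=15  (b history now [(1, 2), (2, 25), (4, 2), (6, 15)])
v7: WRITE b=7  (b history now [(1, 2), (2, 25), (4, 2), (6, 15), (7, 7)])
v8: WRITE a=12  (a history now [(8, 12)])
v9: WRITE b=25  (b history now [(1, 2), (2, 25), (4, 2), (6, 15), (7, 7), (9, 25)])
v10: WRITE d=20  (d history now [(10, 20)])
v11: WRITE a=35  (a history now [(8, 12), (11, 35)])
v12: WRITE a=27  (a history now [(8, 12), (11, 35), (12, 27)])
v13: WRITE a=1  (a history now [(8, 12), (11, 35), (12, 27), (13, 1)])
v14: WRITE a=26  (a history now [(8, 12), (11, 35), (12, 27), (13, 1), (14, 26)])
READ d @v5: history=[(10, 20)] -> no version <= 5 -> NONE
READ b @v13: history=[(1, 2), (2, 25), (4, 2), (6, 15), (7, 7), (9, 25)] -> pick v9 -> 25
v15: WRITE b=8  (b history now [(1, 2), (2, 25), (4, 2), (6, 15), (7, 7), (9, 25), (15, 8)])
v16: WRITE b=19  (b history now [(1, 2), (2, 25), (4, 2), (6, 15), (7, 7), (9, 25), (15, 8), (16, 19)])
v17: WRITE c=35  (c history now [(3, 6), (5, 11), (17, 35)])
v18: WRITE a=31  (a history now [(8, 12), (11, 35), (12, 27), (13, 1), (14, 26), (18, 31)])
v19: WRITE a=0  (a history now [(8, 12), (11, 35), (12, 27), (13, 1), (14, 26), (18, 31), (19, 0)])
READ a @v6: history=[(8, 12), (11, 35), (12, 27), (13, 1), (14, 26), (18, 31), (19, 0)] -> no version <= 6 -> NONE
v20: WRITE a=11  (a history now [(8, 12), (11, 35), (12, 27), (13, 1), (14, 26), (18, 31), (19, 0), (20, 11)])
v21: WRITE b=25  (b history now [(1, 2), (2, 25), (4, 2), (6, 15), (7, 7), (9, 25), (15, 8), (16, 19), (21, 25)])
v22: WRITE a=5  (a history now [(8, 12), (11, 35), (12, 27), (13, 1), (14, 26), (18, 31), (19, 0), (20, 11), (22, 5)])
v23: WRITE b=34  (b history now [(1, 2), (2, 25), (4, 2), (6, 15), (7, 7), (9, 25), (15, 8), (16, 19), (21, 25), (23, 34)])
v24: WRITE a=36  (a history now [(8, 12), (11, 35), (12, 27), (13, 1), (14, 26), (18, 31), (19, 0), (20, 11), (22, 5), (24, 36)])
v25: WRITE c=13  (c history now [(3, 6), (5, 11), (17, 35), (25, 13)])
v26: WRITE c=12  (c history now [(3, 6), (5, 11), (17, 35), (25, 13), (26, 12)])
READ c @v3: history=[(3, 6), (5, 11), (17, 35), (25, 13), (26, 12)] -> pick v3 -> 6
Read results in order: ['NONE', '25', 'NONE', '6']
NONE count = 2

Answer: 2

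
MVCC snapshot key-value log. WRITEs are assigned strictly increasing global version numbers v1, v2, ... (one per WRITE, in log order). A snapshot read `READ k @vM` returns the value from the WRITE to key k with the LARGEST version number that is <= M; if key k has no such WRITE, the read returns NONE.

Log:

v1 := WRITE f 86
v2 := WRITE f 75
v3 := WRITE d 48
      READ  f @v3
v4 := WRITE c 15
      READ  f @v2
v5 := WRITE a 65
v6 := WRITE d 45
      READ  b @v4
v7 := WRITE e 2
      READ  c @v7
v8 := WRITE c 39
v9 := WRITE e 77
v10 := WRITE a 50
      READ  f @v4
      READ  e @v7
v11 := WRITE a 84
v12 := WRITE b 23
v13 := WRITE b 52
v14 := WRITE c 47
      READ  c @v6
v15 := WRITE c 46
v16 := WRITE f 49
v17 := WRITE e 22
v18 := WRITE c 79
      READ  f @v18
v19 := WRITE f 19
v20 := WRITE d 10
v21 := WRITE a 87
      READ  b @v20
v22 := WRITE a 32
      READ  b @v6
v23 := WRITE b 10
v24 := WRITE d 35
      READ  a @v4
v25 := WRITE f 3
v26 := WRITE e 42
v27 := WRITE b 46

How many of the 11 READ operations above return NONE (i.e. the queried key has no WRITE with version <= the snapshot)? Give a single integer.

v1: WRITE f=86  (f history now [(1, 86)])
v2: WRITE f=75  (f history now [(1, 86), (2, 75)])
v3: WRITE d=48  (d history now [(3, 48)])
READ f @v3: history=[(1, 86), (2, 75)] -> pick v2 -> 75
v4: WRITE c=15  (c history now [(4, 15)])
READ f @v2: history=[(1, 86), (2, 75)] -> pick v2 -> 75
v5: WRITE a=65  (a history now [(5, 65)])
v6: WRITE d=45  (d history now [(3, 48), (6, 45)])
READ b @v4: history=[] -> no version <= 4 -> NONE
v7: WRITE e=2  (e history now [(7, 2)])
READ c @v7: history=[(4, 15)] -> pick v4 -> 15
v8: WRITE c=39  (c history now [(4, 15), (8, 39)])
v9: WRITE e=77  (e history now [(7, 2), (9, 77)])
v10: WRITE a=50  (a history now [(5, 65), (10, 50)])
READ f @v4: history=[(1, 86), (2, 75)] -> pick v2 -> 75
READ e @v7: history=[(7, 2), (9, 77)] -> pick v7 -> 2
v11: WRITE a=84  (a history now [(5, 65), (10, 50), (11, 84)])
v12: WRITE b=23  (b history now [(12, 23)])
v13: WRITE b=52  (b history now [(12, 23), (13, 52)])
v14: WRITE c=47  (c history now [(4, 15), (8, 39), (14, 47)])
READ c @v6: history=[(4, 15), (8, 39), (14, 47)] -> pick v4 -> 15
v15: WRITE c=46  (c history now [(4, 15), (8, 39), (14, 47), (15, 46)])
v16: WRITE f=49  (f history now [(1, 86), (2, 75), (16, 49)])
v17: WRITE e=22  (e history now [(7, 2), (9, 77), (17, 22)])
v18: WRITE c=79  (c history now [(4, 15), (8, 39), (14, 47), (15, 46), (18, 79)])
READ f @v18: history=[(1, 86), (2, 75), (16, 49)] -> pick v16 -> 49
v19: WRITE f=19  (f history now [(1, 86), (2, 75), (16, 49), (19, 19)])
v20: WRITE d=10  (d history now [(3, 48), (6, 45), (20, 10)])
v21: WRITE a=87  (a history now [(5, 65), (10, 50), (11, 84), (21, 87)])
READ b @v20: history=[(12, 23), (13, 52)] -> pick v13 -> 52
v22: WRITE a=32  (a history now [(5, 65), (10, 50), (11, 84), (21, 87), (22, 32)])
READ b @v6: history=[(12, 23), (13, 52)] -> no version <= 6 -> NONE
v23: WRITE b=10  (b history now [(12, 23), (13, 52), (23, 10)])
v24: WRITE d=35  (d history now [(3, 48), (6, 45), (20, 10), (24, 35)])
READ a @v4: history=[(5, 65), (10, 50), (11, 84), (21, 87), (22, 32)] -> no version <= 4 -> NONE
v25: WRITE f=3  (f history now [(1, 86), (2, 75), (16, 49), (19, 19), (25, 3)])
v26: WRITE e=42  (e history now [(7, 2), (9, 77), (17, 22), (26, 42)])
v27: WRITE b=46  (b history now [(12, 23), (13, 52), (23, 10), (27, 46)])
Read results in order: ['75', '75', 'NONE', '15', '75', '2', '15', '49', '52', 'NONE', 'NONE']
NONE count = 3

Answer: 3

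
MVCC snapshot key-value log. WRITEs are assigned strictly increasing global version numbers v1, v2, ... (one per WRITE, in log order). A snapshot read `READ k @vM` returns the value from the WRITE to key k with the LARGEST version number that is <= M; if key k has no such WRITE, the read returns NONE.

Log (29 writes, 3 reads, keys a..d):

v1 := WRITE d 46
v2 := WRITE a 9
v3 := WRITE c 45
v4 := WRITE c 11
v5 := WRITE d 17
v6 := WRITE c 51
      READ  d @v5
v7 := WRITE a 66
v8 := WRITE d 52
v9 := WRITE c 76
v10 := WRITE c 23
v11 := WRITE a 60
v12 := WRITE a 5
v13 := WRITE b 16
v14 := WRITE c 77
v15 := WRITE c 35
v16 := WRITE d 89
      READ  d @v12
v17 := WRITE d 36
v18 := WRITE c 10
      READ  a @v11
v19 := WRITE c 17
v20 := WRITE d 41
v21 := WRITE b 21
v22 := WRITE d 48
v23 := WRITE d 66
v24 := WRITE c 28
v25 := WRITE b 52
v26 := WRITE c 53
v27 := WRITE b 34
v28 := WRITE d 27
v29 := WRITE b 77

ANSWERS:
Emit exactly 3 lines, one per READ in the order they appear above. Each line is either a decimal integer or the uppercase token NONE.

v1: WRITE d=46  (d history now [(1, 46)])
v2: WRITE a=9  (a history now [(2, 9)])
v3: WRITE c=45  (c history now [(3, 45)])
v4: WRITE c=11  (c history now [(3, 45), (4, 11)])
v5: WRITE d=17  (d history now [(1, 46), (5, 17)])
v6: WRITE c=51  (c history now [(3, 45), (4, 11), (6, 51)])
READ d @v5: history=[(1, 46), (5, 17)] -> pick v5 -> 17
v7: WRITE a=66  (a history now [(2, 9), (7, 66)])
v8: WRITE d=52  (d history now [(1, 46), (5, 17), (8, 52)])
v9: WRITE c=76  (c history now [(3, 45), (4, 11), (6, 51), (9, 76)])
v10: WRITE c=23  (c history now [(3, 45), (4, 11), (6, 51), (9, 76), (10, 23)])
v11: WRITE a=60  (a history now [(2, 9), (7, 66), (11, 60)])
v12: WRITE a=5  (a history now [(2, 9), (7, 66), (11, 60), (12, 5)])
v13: WRITE b=16  (b history now [(13, 16)])
v14: WRITE c=77  (c history now [(3, 45), (4, 11), (6, 51), (9, 76), (10, 23), (14, 77)])
v15: WRITE c=35  (c history now [(3, 45), (4, 11), (6, 51), (9, 76), (10, 23), (14, 77), (15, 35)])
v16: WRITE d=89  (d history now [(1, 46), (5, 17), (8, 52), (16, 89)])
READ d @v12: history=[(1, 46), (5, 17), (8, 52), (16, 89)] -> pick v8 -> 52
v17: WRITE d=36  (d history now [(1, 46), (5, 17), (8, 52), (16, 89), (17, 36)])
v18: WRITE c=10  (c history now [(3, 45), (4, 11), (6, 51), (9, 76), (10, 23), (14, 77), (15, 35), (18, 10)])
READ a @v11: history=[(2, 9), (7, 66), (11, 60), (12, 5)] -> pick v11 -> 60
v19: WRITE c=17  (c history now [(3, 45), (4, 11), (6, 51), (9, 76), (10, 23), (14, 77), (15, 35), (18, 10), (19, 17)])
v20: WRITE d=41  (d history now [(1, 46), (5, 17), (8, 52), (16, 89), (17, 36), (20, 41)])
v21: WRITE b=21  (b history now [(13, 16), (21, 21)])
v22: WRITE d=48  (d history now [(1, 46), (5, 17), (8, 52), (16, 89), (17, 36), (20, 41), (22, 48)])
v23: WRITE d=66  (d history now [(1, 46), (5, 17), (8, 52), (16, 89), (17, 36), (20, 41), (22, 48), (23, 66)])
v24: WRITE c=28  (c history now [(3, 45), (4, 11), (6, 51), (9, 76), (10, 23), (14, 77), (15, 35), (18, 10), (19, 17), (24, 28)])
v25: WRITE b=52  (b history now [(13, 16), (21, 21), (25, 52)])
v26: WRITE c=53  (c history now [(3, 45), (4, 11), (6, 51), (9, 76), (10, 23), (14, 77), (15, 35), (18, 10), (19, 17), (24, 28), (26, 53)])
v27: WRITE b=34  (b history now [(13, 16), (21, 21), (25, 52), (27, 34)])
v28: WRITE d=27  (d history now [(1, 46), (5, 17), (8, 52), (16, 89), (17, 36), (20, 41), (22, 48), (23, 66), (28, 27)])
v29: WRITE b=77  (b history now [(13, 16), (21, 21), (25, 52), (27, 34), (29, 77)])

Answer: 17
52
60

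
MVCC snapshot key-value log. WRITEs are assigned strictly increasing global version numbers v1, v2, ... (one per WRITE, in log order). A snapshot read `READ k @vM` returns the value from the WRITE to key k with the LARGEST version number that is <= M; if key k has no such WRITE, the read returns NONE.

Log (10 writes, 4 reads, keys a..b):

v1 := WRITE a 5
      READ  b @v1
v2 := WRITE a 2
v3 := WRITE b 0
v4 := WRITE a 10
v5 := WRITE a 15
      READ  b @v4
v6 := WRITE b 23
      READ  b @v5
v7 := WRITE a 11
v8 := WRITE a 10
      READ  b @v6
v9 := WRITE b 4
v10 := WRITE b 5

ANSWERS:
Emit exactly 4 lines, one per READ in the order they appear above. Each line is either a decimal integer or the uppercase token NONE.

Answer: NONE
0
0
23

Derivation:
v1: WRITE a=5  (a history now [(1, 5)])
READ b @v1: history=[] -> no version <= 1 -> NONE
v2: WRITE a=2  (a history now [(1, 5), (2, 2)])
v3: WRITE b=0  (b history now [(3, 0)])
v4: WRITE a=10  (a history now [(1, 5), (2, 2), (4, 10)])
v5: WRITE a=15  (a history now [(1, 5), (2, 2), (4, 10), (5, 15)])
READ b @v4: history=[(3, 0)] -> pick v3 -> 0
v6: WRITE b=23  (b history now [(3, 0), (6, 23)])
READ b @v5: history=[(3, 0), (6, 23)] -> pick v3 -> 0
v7: WRITE a=11  (a history now [(1, 5), (2, 2), (4, 10), (5, 15), (7, 11)])
v8: WRITE a=10  (a history now [(1, 5), (2, 2), (4, 10), (5, 15), (7, 11), (8, 10)])
READ b @v6: history=[(3, 0), (6, 23)] -> pick v6 -> 23
v9: WRITE b=4  (b history now [(3, 0), (6, 23), (9, 4)])
v10: WRITE b=5  (b history now [(3, 0), (6, 23), (9, 4), (10, 5)])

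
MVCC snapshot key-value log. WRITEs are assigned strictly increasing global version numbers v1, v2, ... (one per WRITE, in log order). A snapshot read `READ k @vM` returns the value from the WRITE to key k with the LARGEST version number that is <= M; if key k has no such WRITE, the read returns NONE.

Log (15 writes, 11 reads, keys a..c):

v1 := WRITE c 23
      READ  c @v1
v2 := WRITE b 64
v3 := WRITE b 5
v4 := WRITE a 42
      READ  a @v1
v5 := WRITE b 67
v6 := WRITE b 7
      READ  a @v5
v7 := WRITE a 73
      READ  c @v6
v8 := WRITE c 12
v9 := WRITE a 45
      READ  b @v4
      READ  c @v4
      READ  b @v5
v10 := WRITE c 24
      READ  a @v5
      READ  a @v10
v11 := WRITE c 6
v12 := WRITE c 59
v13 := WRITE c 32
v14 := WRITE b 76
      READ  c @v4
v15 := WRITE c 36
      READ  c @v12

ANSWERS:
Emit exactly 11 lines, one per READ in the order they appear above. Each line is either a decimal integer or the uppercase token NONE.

v1: WRITE c=23  (c history now [(1, 23)])
READ c @v1: history=[(1, 23)] -> pick v1 -> 23
v2: WRITE b=64  (b history now [(2, 64)])
v3: WRITE b=5  (b history now [(2, 64), (3, 5)])
v4: WRITE a=42  (a history now [(4, 42)])
READ a @v1: history=[(4, 42)] -> no version <= 1 -> NONE
v5: WRITE b=67  (b history now [(2, 64), (3, 5), (5, 67)])
v6: WRITE b=7  (b history now [(2, 64), (3, 5), (5, 67), (6, 7)])
READ a @v5: history=[(4, 42)] -> pick v4 -> 42
v7: WRITE a=73  (a history now [(4, 42), (7, 73)])
READ c @v6: history=[(1, 23)] -> pick v1 -> 23
v8: WRITE c=12  (c history now [(1, 23), (8, 12)])
v9: WRITE a=45  (a history now [(4, 42), (7, 73), (9, 45)])
READ b @v4: history=[(2, 64), (3, 5), (5, 67), (6, 7)] -> pick v3 -> 5
READ c @v4: history=[(1, 23), (8, 12)] -> pick v1 -> 23
READ b @v5: history=[(2, 64), (3, 5), (5, 67), (6, 7)] -> pick v5 -> 67
v10: WRITE c=24  (c history now [(1, 23), (8, 12), (10, 24)])
READ a @v5: history=[(4, 42), (7, 73), (9, 45)] -> pick v4 -> 42
READ a @v10: history=[(4, 42), (7, 73), (9, 45)] -> pick v9 -> 45
v11: WRITE c=6  (c history now [(1, 23), (8, 12), (10, 24), (11, 6)])
v12: WRITE c=59  (c history now [(1, 23), (8, 12), (10, 24), (11, 6), (12, 59)])
v13: WRITE c=32  (c history now [(1, 23), (8, 12), (10, 24), (11, 6), (12, 59), (13, 32)])
v14: WRITE b=76  (b history now [(2, 64), (3, 5), (5, 67), (6, 7), (14, 76)])
READ c @v4: history=[(1, 23), (8, 12), (10, 24), (11, 6), (12, 59), (13, 32)] -> pick v1 -> 23
v15: WRITE c=36  (c history now [(1, 23), (8, 12), (10, 24), (11, 6), (12, 59), (13, 32), (15, 36)])
READ c @v12: history=[(1, 23), (8, 12), (10, 24), (11, 6), (12, 59), (13, 32), (15, 36)] -> pick v12 -> 59

Answer: 23
NONE
42
23
5
23
67
42
45
23
59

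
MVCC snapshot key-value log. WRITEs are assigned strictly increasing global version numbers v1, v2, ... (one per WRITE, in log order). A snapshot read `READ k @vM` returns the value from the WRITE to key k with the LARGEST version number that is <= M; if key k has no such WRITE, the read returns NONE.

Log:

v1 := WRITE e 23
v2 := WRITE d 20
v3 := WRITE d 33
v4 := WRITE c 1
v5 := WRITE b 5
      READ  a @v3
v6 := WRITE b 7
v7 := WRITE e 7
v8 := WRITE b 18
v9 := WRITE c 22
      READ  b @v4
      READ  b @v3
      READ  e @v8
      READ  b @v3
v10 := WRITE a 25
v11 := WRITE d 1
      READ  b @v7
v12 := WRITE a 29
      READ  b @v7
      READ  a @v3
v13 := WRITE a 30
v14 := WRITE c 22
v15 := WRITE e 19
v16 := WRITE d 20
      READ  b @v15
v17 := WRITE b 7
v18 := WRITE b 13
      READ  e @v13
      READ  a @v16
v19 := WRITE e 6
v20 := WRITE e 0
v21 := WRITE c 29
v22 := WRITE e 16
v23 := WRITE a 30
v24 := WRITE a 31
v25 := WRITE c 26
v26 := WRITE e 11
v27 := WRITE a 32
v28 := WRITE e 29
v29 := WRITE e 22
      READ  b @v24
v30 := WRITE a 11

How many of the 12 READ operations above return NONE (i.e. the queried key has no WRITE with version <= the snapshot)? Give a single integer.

v1: WRITE e=23  (e history now [(1, 23)])
v2: WRITE d=20  (d history now [(2, 20)])
v3: WRITE d=33  (d history now [(2, 20), (3, 33)])
v4: WRITE c=1  (c history now [(4, 1)])
v5: WRITE b=5  (b history now [(5, 5)])
READ a @v3: history=[] -> no version <= 3 -> NONE
v6: WRITE b=7  (b history now [(5, 5), (6, 7)])
v7: WRITE e=7  (e history now [(1, 23), (7, 7)])
v8: WRITE b=18  (b history now [(5, 5), (6, 7), (8, 18)])
v9: WRITE c=22  (c history now [(4, 1), (9, 22)])
READ b @v4: history=[(5, 5), (6, 7), (8, 18)] -> no version <= 4 -> NONE
READ b @v3: history=[(5, 5), (6, 7), (8, 18)] -> no version <= 3 -> NONE
READ e @v8: history=[(1, 23), (7, 7)] -> pick v7 -> 7
READ b @v3: history=[(5, 5), (6, 7), (8, 18)] -> no version <= 3 -> NONE
v10: WRITE a=25  (a history now [(10, 25)])
v11: WRITE d=1  (d history now [(2, 20), (3, 33), (11, 1)])
READ b @v7: history=[(5, 5), (6, 7), (8, 18)] -> pick v6 -> 7
v12: WRITE a=29  (a history now [(10, 25), (12, 29)])
READ b @v7: history=[(5, 5), (6, 7), (8, 18)] -> pick v6 -> 7
READ a @v3: history=[(10, 25), (12, 29)] -> no version <= 3 -> NONE
v13: WRITE a=30  (a history now [(10, 25), (12, 29), (13, 30)])
v14: WRITE c=22  (c history now [(4, 1), (9, 22), (14, 22)])
v15: WRITE e=19  (e history now [(1, 23), (7, 7), (15, 19)])
v16: WRITE d=20  (d history now [(2, 20), (3, 33), (11, 1), (16, 20)])
READ b @v15: history=[(5, 5), (6, 7), (8, 18)] -> pick v8 -> 18
v17: WRITE b=7  (b history now [(5, 5), (6, 7), (8, 18), (17, 7)])
v18: WRITE b=13  (b history now [(5, 5), (6, 7), (8, 18), (17, 7), (18, 13)])
READ e @v13: history=[(1, 23), (7, 7), (15, 19)] -> pick v7 -> 7
READ a @v16: history=[(10, 25), (12, 29), (13, 30)] -> pick v13 -> 30
v19: WRITE e=6  (e history now [(1, 23), (7, 7), (15, 19), (19, 6)])
v20: WRITE e=0  (e history now [(1, 23), (7, 7), (15, 19), (19, 6), (20, 0)])
v21: WRITE c=29  (c history now [(4, 1), (9, 22), (14, 22), (21, 29)])
v22: WRITE e=16  (e history now [(1, 23), (7, 7), (15, 19), (19, 6), (20, 0), (22, 16)])
v23: WRITE a=30  (a history now [(10, 25), (12, 29), (13, 30), (23, 30)])
v24: WRITE a=31  (a history now [(10, 25), (12, 29), (13, 30), (23, 30), (24, 31)])
v25: WRITE c=26  (c history now [(4, 1), (9, 22), (14, 22), (21, 29), (25, 26)])
v26: WRITE e=11  (e history now [(1, 23), (7, 7), (15, 19), (19, 6), (20, 0), (22, 16), (26, 11)])
v27: WRITE a=32  (a history now [(10, 25), (12, 29), (13, 30), (23, 30), (24, 31), (27, 32)])
v28: WRITE e=29  (e history now [(1, 23), (7, 7), (15, 19), (19, 6), (20, 0), (22, 16), (26, 11), (28, 29)])
v29: WRITE e=22  (e history now [(1, 23), (7, 7), (15, 19), (19, 6), (20, 0), (22, 16), (26, 11), (28, 29), (29, 22)])
READ b @v24: history=[(5, 5), (6, 7), (8, 18), (17, 7), (18, 13)] -> pick v18 -> 13
v30: WRITE a=11  (a history now [(10, 25), (12, 29), (13, 30), (23, 30), (24, 31), (27, 32), (30, 11)])
Read results in order: ['NONE', 'NONE', 'NONE', '7', 'NONE', '7', '7', 'NONE', '18', '7', '30', '13']
NONE count = 5

Answer: 5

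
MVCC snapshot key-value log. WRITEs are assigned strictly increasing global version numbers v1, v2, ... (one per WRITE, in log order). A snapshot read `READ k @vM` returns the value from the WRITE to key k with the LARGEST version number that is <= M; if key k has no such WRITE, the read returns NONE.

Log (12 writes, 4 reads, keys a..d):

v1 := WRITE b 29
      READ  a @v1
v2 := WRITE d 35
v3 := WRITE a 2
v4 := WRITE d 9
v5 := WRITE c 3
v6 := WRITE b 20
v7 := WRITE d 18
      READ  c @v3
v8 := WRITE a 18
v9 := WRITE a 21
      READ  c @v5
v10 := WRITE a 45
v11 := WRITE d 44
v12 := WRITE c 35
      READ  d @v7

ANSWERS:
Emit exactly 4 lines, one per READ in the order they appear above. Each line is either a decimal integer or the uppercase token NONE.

Answer: NONE
NONE
3
18

Derivation:
v1: WRITE b=29  (b history now [(1, 29)])
READ a @v1: history=[] -> no version <= 1 -> NONE
v2: WRITE d=35  (d history now [(2, 35)])
v3: WRITE a=2  (a history now [(3, 2)])
v4: WRITE d=9  (d history now [(2, 35), (4, 9)])
v5: WRITE c=3  (c history now [(5, 3)])
v6: WRITE b=20  (b history now [(1, 29), (6, 20)])
v7: WRITE d=18  (d history now [(2, 35), (4, 9), (7, 18)])
READ c @v3: history=[(5, 3)] -> no version <= 3 -> NONE
v8: WRITE a=18  (a history now [(3, 2), (8, 18)])
v9: WRITE a=21  (a history now [(3, 2), (8, 18), (9, 21)])
READ c @v5: history=[(5, 3)] -> pick v5 -> 3
v10: WRITE a=45  (a history now [(3, 2), (8, 18), (9, 21), (10, 45)])
v11: WRITE d=44  (d history now [(2, 35), (4, 9), (7, 18), (11, 44)])
v12: WRITE c=35  (c history now [(5, 3), (12, 35)])
READ d @v7: history=[(2, 35), (4, 9), (7, 18), (11, 44)] -> pick v7 -> 18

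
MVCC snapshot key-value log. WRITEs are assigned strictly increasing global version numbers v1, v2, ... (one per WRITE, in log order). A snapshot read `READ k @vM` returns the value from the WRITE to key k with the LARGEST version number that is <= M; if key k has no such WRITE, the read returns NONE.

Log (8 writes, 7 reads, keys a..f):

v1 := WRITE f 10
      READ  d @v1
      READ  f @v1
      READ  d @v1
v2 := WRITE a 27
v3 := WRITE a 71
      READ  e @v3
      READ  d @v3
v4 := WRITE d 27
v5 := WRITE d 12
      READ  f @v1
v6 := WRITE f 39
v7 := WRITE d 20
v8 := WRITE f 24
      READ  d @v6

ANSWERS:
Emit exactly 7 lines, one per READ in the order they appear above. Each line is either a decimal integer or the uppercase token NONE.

Answer: NONE
10
NONE
NONE
NONE
10
12

Derivation:
v1: WRITE f=10  (f history now [(1, 10)])
READ d @v1: history=[] -> no version <= 1 -> NONE
READ f @v1: history=[(1, 10)] -> pick v1 -> 10
READ d @v1: history=[] -> no version <= 1 -> NONE
v2: WRITE a=27  (a history now [(2, 27)])
v3: WRITE a=71  (a history now [(2, 27), (3, 71)])
READ e @v3: history=[] -> no version <= 3 -> NONE
READ d @v3: history=[] -> no version <= 3 -> NONE
v4: WRITE d=27  (d history now [(4, 27)])
v5: WRITE d=12  (d history now [(4, 27), (5, 12)])
READ f @v1: history=[(1, 10)] -> pick v1 -> 10
v6: WRITE f=39  (f history now [(1, 10), (6, 39)])
v7: WRITE d=20  (d history now [(4, 27), (5, 12), (7, 20)])
v8: WRITE f=24  (f history now [(1, 10), (6, 39), (8, 24)])
READ d @v6: history=[(4, 27), (5, 12), (7, 20)] -> pick v5 -> 12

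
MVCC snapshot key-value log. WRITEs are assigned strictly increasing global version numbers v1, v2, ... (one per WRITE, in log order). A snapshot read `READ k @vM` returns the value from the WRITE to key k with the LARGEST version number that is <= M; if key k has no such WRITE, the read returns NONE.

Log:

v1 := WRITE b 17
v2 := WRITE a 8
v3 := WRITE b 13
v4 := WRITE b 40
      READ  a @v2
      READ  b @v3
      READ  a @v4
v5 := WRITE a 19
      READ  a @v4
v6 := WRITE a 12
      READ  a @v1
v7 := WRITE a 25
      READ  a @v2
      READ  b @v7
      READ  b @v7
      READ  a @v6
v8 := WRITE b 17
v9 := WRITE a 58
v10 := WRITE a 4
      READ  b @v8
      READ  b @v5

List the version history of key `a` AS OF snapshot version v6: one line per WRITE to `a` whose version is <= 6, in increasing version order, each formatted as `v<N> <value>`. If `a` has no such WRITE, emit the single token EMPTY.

Answer: v2 8
v5 19
v6 12

Derivation:
Scan writes for key=a with version <= 6:
  v1 WRITE b 17 -> skip
  v2 WRITE a 8 -> keep
  v3 WRITE b 13 -> skip
  v4 WRITE b 40 -> skip
  v5 WRITE a 19 -> keep
  v6 WRITE a 12 -> keep
  v7 WRITE a 25 -> drop (> snap)
  v8 WRITE b 17 -> skip
  v9 WRITE a 58 -> drop (> snap)
  v10 WRITE a 4 -> drop (> snap)
Collected: [(2, 8), (5, 19), (6, 12)]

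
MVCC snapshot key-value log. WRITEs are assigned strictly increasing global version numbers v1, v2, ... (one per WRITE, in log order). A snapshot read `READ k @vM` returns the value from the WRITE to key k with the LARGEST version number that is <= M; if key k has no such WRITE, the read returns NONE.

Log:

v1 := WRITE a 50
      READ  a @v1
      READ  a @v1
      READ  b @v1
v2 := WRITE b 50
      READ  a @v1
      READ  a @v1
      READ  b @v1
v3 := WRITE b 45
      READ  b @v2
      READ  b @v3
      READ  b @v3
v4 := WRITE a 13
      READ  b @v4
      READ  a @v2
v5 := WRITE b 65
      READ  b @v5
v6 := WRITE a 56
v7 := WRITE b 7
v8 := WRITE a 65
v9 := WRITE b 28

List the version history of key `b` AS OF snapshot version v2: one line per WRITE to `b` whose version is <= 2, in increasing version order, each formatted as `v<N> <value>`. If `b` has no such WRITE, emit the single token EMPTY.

Scan writes for key=b with version <= 2:
  v1 WRITE a 50 -> skip
  v2 WRITE b 50 -> keep
  v3 WRITE b 45 -> drop (> snap)
  v4 WRITE a 13 -> skip
  v5 WRITE b 65 -> drop (> snap)
  v6 WRITE a 56 -> skip
  v7 WRITE b 7 -> drop (> snap)
  v8 WRITE a 65 -> skip
  v9 WRITE b 28 -> drop (> snap)
Collected: [(2, 50)]

Answer: v2 50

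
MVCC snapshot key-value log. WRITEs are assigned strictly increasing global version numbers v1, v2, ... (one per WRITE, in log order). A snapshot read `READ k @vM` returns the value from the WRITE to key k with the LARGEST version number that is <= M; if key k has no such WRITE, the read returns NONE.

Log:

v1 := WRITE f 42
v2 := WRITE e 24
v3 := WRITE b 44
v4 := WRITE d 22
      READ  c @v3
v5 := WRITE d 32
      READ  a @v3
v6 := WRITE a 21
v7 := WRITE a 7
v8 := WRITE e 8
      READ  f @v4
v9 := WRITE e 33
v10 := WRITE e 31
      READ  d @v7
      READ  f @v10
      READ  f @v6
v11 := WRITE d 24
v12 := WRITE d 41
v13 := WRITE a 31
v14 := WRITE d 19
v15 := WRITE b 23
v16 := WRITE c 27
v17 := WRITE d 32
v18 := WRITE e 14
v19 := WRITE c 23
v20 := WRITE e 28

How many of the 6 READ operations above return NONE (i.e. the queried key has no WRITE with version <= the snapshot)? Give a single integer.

Answer: 2

Derivation:
v1: WRITE f=42  (f history now [(1, 42)])
v2: WRITE e=24  (e history now [(2, 24)])
v3: WRITE b=44  (b history now [(3, 44)])
v4: WRITE d=22  (d history now [(4, 22)])
READ c @v3: history=[] -> no version <= 3 -> NONE
v5: WRITE d=32  (d history now [(4, 22), (5, 32)])
READ a @v3: history=[] -> no version <= 3 -> NONE
v6: WRITE a=21  (a history now [(6, 21)])
v7: WRITE a=7  (a history now [(6, 21), (7, 7)])
v8: WRITE e=8  (e history now [(2, 24), (8, 8)])
READ f @v4: history=[(1, 42)] -> pick v1 -> 42
v9: WRITE e=33  (e history now [(2, 24), (8, 8), (9, 33)])
v10: WRITE e=31  (e history now [(2, 24), (8, 8), (9, 33), (10, 31)])
READ d @v7: history=[(4, 22), (5, 32)] -> pick v5 -> 32
READ f @v10: history=[(1, 42)] -> pick v1 -> 42
READ f @v6: history=[(1, 42)] -> pick v1 -> 42
v11: WRITE d=24  (d history now [(4, 22), (5, 32), (11, 24)])
v12: WRITE d=41  (d history now [(4, 22), (5, 32), (11, 24), (12, 41)])
v13: WRITE a=31  (a history now [(6, 21), (7, 7), (13, 31)])
v14: WRITE d=19  (d history now [(4, 22), (5, 32), (11, 24), (12, 41), (14, 19)])
v15: WRITE b=23  (b history now [(3, 44), (15, 23)])
v16: WRITE c=27  (c history now [(16, 27)])
v17: WRITE d=32  (d history now [(4, 22), (5, 32), (11, 24), (12, 41), (14, 19), (17, 32)])
v18: WRITE e=14  (e history now [(2, 24), (8, 8), (9, 33), (10, 31), (18, 14)])
v19: WRITE c=23  (c history now [(16, 27), (19, 23)])
v20: WRITE e=28  (e history now [(2, 24), (8, 8), (9, 33), (10, 31), (18, 14), (20, 28)])
Read results in order: ['NONE', 'NONE', '42', '32', '42', '42']
NONE count = 2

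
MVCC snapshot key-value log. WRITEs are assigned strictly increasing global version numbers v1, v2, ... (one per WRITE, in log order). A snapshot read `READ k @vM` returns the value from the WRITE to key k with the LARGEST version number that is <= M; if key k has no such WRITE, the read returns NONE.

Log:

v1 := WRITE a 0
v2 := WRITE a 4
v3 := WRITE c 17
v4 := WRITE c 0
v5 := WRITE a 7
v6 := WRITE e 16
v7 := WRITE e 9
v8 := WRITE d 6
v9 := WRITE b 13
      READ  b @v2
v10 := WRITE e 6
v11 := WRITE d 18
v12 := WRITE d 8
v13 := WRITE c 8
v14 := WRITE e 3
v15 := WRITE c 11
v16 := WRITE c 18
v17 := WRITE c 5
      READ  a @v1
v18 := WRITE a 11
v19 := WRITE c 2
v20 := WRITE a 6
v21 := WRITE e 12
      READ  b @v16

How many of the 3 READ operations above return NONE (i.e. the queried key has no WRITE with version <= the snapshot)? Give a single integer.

Answer: 1

Derivation:
v1: WRITE a=0  (a history now [(1, 0)])
v2: WRITE a=4  (a history now [(1, 0), (2, 4)])
v3: WRITE c=17  (c history now [(3, 17)])
v4: WRITE c=0  (c history now [(3, 17), (4, 0)])
v5: WRITE a=7  (a history now [(1, 0), (2, 4), (5, 7)])
v6: WRITE e=16  (e history now [(6, 16)])
v7: WRITE e=9  (e history now [(6, 16), (7, 9)])
v8: WRITE d=6  (d history now [(8, 6)])
v9: WRITE b=13  (b history now [(9, 13)])
READ b @v2: history=[(9, 13)] -> no version <= 2 -> NONE
v10: WRITE e=6  (e history now [(6, 16), (7, 9), (10, 6)])
v11: WRITE d=18  (d history now [(8, 6), (11, 18)])
v12: WRITE d=8  (d history now [(8, 6), (11, 18), (12, 8)])
v13: WRITE c=8  (c history now [(3, 17), (4, 0), (13, 8)])
v14: WRITE e=3  (e history now [(6, 16), (7, 9), (10, 6), (14, 3)])
v15: WRITE c=11  (c history now [(3, 17), (4, 0), (13, 8), (15, 11)])
v16: WRITE c=18  (c history now [(3, 17), (4, 0), (13, 8), (15, 11), (16, 18)])
v17: WRITE c=5  (c history now [(3, 17), (4, 0), (13, 8), (15, 11), (16, 18), (17, 5)])
READ a @v1: history=[(1, 0), (2, 4), (5, 7)] -> pick v1 -> 0
v18: WRITE a=11  (a history now [(1, 0), (2, 4), (5, 7), (18, 11)])
v19: WRITE c=2  (c history now [(3, 17), (4, 0), (13, 8), (15, 11), (16, 18), (17, 5), (19, 2)])
v20: WRITE a=6  (a history now [(1, 0), (2, 4), (5, 7), (18, 11), (20, 6)])
v21: WRITE e=12  (e history now [(6, 16), (7, 9), (10, 6), (14, 3), (21, 12)])
READ b @v16: history=[(9, 13)] -> pick v9 -> 13
Read results in order: ['NONE', '0', '13']
NONE count = 1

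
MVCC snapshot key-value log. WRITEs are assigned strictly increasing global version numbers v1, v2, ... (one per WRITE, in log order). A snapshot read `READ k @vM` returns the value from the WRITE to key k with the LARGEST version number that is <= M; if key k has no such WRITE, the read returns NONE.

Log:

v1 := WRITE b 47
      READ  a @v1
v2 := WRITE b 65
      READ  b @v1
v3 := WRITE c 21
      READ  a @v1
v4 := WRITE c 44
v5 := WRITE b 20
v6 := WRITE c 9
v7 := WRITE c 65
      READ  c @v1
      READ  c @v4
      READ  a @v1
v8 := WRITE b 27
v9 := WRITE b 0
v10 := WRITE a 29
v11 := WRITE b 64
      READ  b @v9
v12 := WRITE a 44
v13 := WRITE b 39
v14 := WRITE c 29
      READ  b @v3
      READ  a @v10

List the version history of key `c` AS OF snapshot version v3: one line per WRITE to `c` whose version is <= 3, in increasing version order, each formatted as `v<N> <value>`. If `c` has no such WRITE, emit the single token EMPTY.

Scan writes for key=c with version <= 3:
  v1 WRITE b 47 -> skip
  v2 WRITE b 65 -> skip
  v3 WRITE c 21 -> keep
  v4 WRITE c 44 -> drop (> snap)
  v5 WRITE b 20 -> skip
  v6 WRITE c 9 -> drop (> snap)
  v7 WRITE c 65 -> drop (> snap)
  v8 WRITE b 27 -> skip
  v9 WRITE b 0 -> skip
  v10 WRITE a 29 -> skip
  v11 WRITE b 64 -> skip
  v12 WRITE a 44 -> skip
  v13 WRITE b 39 -> skip
  v14 WRITE c 29 -> drop (> snap)
Collected: [(3, 21)]

Answer: v3 21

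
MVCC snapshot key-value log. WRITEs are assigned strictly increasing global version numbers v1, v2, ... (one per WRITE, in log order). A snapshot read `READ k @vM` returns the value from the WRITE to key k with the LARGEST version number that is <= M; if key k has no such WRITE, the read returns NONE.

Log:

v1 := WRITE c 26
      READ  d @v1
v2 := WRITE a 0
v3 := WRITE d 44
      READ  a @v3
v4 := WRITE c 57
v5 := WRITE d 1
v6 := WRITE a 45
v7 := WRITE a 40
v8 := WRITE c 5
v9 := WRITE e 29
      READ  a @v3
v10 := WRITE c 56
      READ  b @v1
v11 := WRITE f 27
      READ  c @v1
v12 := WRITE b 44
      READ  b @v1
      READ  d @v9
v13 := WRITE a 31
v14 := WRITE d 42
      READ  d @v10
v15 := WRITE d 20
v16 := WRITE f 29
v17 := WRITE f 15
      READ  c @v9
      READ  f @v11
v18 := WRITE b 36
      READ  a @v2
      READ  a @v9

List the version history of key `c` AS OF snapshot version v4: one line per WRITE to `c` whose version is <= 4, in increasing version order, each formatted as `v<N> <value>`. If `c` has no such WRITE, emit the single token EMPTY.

Scan writes for key=c with version <= 4:
  v1 WRITE c 26 -> keep
  v2 WRITE a 0 -> skip
  v3 WRITE d 44 -> skip
  v4 WRITE c 57 -> keep
  v5 WRITE d 1 -> skip
  v6 WRITE a 45 -> skip
  v7 WRITE a 40 -> skip
  v8 WRITE c 5 -> drop (> snap)
  v9 WRITE e 29 -> skip
  v10 WRITE c 56 -> drop (> snap)
  v11 WRITE f 27 -> skip
  v12 WRITE b 44 -> skip
  v13 WRITE a 31 -> skip
  v14 WRITE d 42 -> skip
  v15 WRITE d 20 -> skip
  v16 WRITE f 29 -> skip
  v17 WRITE f 15 -> skip
  v18 WRITE b 36 -> skip
Collected: [(1, 26), (4, 57)]

Answer: v1 26
v4 57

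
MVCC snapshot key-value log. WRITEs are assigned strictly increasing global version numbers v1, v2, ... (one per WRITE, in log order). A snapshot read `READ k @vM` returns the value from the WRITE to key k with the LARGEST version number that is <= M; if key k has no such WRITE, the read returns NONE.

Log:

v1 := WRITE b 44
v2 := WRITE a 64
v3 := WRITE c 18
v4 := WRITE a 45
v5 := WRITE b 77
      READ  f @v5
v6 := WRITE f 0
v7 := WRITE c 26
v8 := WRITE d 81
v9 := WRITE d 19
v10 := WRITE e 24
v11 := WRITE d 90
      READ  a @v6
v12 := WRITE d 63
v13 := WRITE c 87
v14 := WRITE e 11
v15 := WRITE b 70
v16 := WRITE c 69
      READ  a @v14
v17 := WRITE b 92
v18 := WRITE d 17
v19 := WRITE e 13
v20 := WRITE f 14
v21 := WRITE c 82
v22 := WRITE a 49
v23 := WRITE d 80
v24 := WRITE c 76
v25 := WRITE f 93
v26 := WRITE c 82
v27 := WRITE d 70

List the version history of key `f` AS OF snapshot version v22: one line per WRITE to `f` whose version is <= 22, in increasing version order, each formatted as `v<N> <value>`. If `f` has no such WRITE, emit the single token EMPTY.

Answer: v6 0
v20 14

Derivation:
Scan writes for key=f with version <= 22:
  v1 WRITE b 44 -> skip
  v2 WRITE a 64 -> skip
  v3 WRITE c 18 -> skip
  v4 WRITE a 45 -> skip
  v5 WRITE b 77 -> skip
  v6 WRITE f 0 -> keep
  v7 WRITE c 26 -> skip
  v8 WRITE d 81 -> skip
  v9 WRITE d 19 -> skip
  v10 WRITE e 24 -> skip
  v11 WRITE d 90 -> skip
  v12 WRITE d 63 -> skip
  v13 WRITE c 87 -> skip
  v14 WRITE e 11 -> skip
  v15 WRITE b 70 -> skip
  v16 WRITE c 69 -> skip
  v17 WRITE b 92 -> skip
  v18 WRITE d 17 -> skip
  v19 WRITE e 13 -> skip
  v20 WRITE f 14 -> keep
  v21 WRITE c 82 -> skip
  v22 WRITE a 49 -> skip
  v23 WRITE d 80 -> skip
  v24 WRITE c 76 -> skip
  v25 WRITE f 93 -> drop (> snap)
  v26 WRITE c 82 -> skip
  v27 WRITE d 70 -> skip
Collected: [(6, 0), (20, 14)]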